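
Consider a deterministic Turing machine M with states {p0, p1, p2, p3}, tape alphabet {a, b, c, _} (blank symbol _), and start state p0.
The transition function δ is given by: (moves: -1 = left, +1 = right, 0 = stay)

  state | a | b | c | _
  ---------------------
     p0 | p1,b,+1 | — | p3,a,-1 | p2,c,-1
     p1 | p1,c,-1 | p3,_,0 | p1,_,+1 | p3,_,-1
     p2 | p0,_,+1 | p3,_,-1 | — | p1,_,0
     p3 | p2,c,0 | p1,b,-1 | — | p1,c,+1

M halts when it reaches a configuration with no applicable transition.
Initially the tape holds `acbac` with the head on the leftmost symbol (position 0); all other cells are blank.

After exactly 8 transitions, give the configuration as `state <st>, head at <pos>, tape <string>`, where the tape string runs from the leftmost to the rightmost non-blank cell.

state=p0 head=0 tape=[a]cbac_   (p0,a)→(p1,b,+1)
state=p1 head=1 tape=b[c]bac_   (p1,c)→(p1,_,+1)
state=p1 head=2 tape=b_[b]ac_   (p1,b)→(p3,_,0)
state=p3 head=2 tape=b_[_]ac_   (p3,_)→(p1,c,+1)
state=p1 head=3 tape=b_c[a]c_   (p1,a)→(p1,c,-1)
state=p1 head=2 tape=b_[c]cc_   (p1,c)→(p1,_,+1)
state=p1 head=3 tape=b__[c]c_   (p1,c)→(p1,_,+1)
state=p1 head=4 tape=b___[c]_   (p1,c)→(p1,_,+1)
state=p1 head=5 tape=b____[_]
After 8 steps: state p1, head at 5, tape b.

state p1, head at 5, tape b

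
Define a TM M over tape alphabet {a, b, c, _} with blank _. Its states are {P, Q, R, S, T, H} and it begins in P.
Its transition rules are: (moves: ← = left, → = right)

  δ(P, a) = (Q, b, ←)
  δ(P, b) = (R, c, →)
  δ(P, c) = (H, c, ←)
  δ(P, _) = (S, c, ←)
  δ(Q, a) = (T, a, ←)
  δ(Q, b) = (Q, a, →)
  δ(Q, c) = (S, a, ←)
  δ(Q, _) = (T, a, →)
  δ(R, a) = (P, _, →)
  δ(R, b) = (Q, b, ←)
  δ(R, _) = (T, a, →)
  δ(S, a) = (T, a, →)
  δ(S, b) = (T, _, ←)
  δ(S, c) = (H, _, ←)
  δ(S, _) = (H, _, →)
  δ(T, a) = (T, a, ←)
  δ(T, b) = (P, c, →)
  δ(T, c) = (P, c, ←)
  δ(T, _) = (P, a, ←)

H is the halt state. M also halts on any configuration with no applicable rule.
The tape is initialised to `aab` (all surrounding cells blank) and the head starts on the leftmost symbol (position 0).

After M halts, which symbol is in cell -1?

state=P head=0 tape=____[a]ab   (P,a)→(Q,b,←)
state=Q head=-1 tape=___[_]bab   (Q,_)→(T,a,→)
state=T head=0 tape=___a[b]ab   (T,b)→(P,c,→)
state=P head=1 tape=___ac[a]b   (P,a)→(Q,b,←)
state=Q head=0 tape=___a[c]bb   (Q,c)→(S,a,←)
state=S head=-1 tape=___[a]abb   (S,a)→(T,a,→)
state=T head=0 tape=___a[a]bb   (T,a)→(T,a,←)
state=T head=-1 tape=___[a]abb   (T,a)→(T,a,←)
state=T head=-2 tape=__[_]aabb   (T,_)→(P,a,←)
state=P head=-3 tape=_[_]aaabb   (P,_)→(S,c,←)
state=S head=-4 tape=[_]caaabb   (S,_)→(H,_,→)
state=H head=-3 tape=_[c]aaabb
Cell -1 holds a when M halts.

a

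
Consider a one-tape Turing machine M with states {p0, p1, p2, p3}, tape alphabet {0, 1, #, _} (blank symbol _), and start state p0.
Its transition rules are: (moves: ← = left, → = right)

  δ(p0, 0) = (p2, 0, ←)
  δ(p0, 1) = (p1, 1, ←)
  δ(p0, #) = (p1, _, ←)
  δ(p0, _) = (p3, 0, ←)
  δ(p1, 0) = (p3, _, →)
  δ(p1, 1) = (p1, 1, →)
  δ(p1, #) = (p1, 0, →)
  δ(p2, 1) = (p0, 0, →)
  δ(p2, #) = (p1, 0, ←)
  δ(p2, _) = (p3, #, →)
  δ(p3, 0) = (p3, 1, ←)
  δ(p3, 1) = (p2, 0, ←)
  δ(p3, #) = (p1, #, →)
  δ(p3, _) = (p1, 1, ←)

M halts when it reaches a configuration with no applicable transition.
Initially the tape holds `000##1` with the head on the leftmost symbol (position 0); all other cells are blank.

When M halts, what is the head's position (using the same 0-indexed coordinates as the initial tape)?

6

state=p0 head=0 tape=_[0]00##1_   (p0,0)→(p2,0,←)
state=p2 head=-1 tape=[_]000##1_   (p2,_)→(p3,#,→)
state=p3 head=0 tape=#[0]00##1_   (p3,0)→(p3,1,←)
state=p3 head=-1 tape=[#]100##1_   (p3,#)→(p1,#,→)
state=p1 head=0 tape=#[1]00##1_   (p1,1)→(p1,1,→)
state=p1 head=1 tape=#1[0]0##1_   (p1,0)→(p3,_,→)
state=p3 head=2 tape=#1_[0]##1_   (p3,0)→(p3,1,←)
state=p3 head=1 tape=#1[_]1##1_   (p3,_)→(p1,1,←)
state=p1 head=0 tape=#[1]11##1_   (p1,1)→(p1,1,→)
state=p1 head=1 tape=#1[1]1##1_   (p1,1)→(p1,1,→)
state=p1 head=2 tape=#11[1]##1_   (p1,1)→(p1,1,→)
state=p1 head=3 tape=#111[#]#1_   (p1,#)→(p1,0,→)
state=p1 head=4 tape=#1110[#]1_   (p1,#)→(p1,0,→)
state=p1 head=5 tape=#11100[1]_   (p1,1)→(p1,1,→)
state=p1 head=6 tape=#111001[_]
At halt the head is at cell 6.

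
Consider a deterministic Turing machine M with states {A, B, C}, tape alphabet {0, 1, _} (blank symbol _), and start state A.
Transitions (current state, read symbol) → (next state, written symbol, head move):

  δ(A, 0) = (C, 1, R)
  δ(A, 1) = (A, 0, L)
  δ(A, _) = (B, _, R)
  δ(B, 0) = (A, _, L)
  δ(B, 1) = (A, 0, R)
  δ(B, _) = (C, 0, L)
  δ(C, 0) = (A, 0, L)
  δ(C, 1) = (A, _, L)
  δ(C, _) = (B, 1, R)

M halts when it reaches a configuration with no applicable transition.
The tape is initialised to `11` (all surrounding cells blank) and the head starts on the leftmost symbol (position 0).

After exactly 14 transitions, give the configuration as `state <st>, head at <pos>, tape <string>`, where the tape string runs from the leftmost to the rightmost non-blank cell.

state A, head at -2, tape 1__1

A | __[1]1   read 1 → write 0, move L, go to A
A | _[_]01   read _ → write _, move R, go to B
B | __[0]1   read 0 → write _, move L, go to A
A | _[_]_1   read _ → write _, move R, go to B
B | __[_]1   read _ → write 0, move L, go to C
C | _[_]01   read _ → write 1, move R, go to B
B | _1[0]1   read 0 → write _, move L, go to A
A | _[1]_1   read 1 → write 0, move L, go to A
A | [_]0_1   read _ → write _, move R, go to B
B | _[0]_1   read 0 → write _, move L, go to A
A | [_]__1   read _ → write _, move R, go to B
B | _[_]_1   read _ → write 0, move L, go to C
C | [_]0_1   read _ → write 1, move R, go to B
B | 1[0]_1   read 0 → write _, move L, go to A
A | [1]__1
After 14 steps: state A, head at -2, tape 1__1.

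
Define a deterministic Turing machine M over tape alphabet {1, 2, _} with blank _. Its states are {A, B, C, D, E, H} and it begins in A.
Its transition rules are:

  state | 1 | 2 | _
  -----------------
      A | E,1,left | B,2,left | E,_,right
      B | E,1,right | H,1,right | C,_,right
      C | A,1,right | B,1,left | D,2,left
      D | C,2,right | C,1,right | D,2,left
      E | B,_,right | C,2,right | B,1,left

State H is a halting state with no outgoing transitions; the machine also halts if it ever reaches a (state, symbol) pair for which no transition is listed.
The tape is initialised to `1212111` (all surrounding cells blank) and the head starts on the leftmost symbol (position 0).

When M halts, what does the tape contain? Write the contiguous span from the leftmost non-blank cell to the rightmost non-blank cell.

state=A head=0 tape=__[1]212111__   (A,1)→(E,1,left)
state=E head=-1 tape=_[_]1212111__   (E,_)→(B,1,left)
state=B head=-2 tape=[_]11212111__   (B,_)→(C,_,right)
state=C head=-1 tape=_[1]1212111__   (C,1)→(A,1,right)
state=A head=0 tape=_1[1]212111__   (A,1)→(E,1,left)
state=E head=-1 tape=_[1]1212111__   (E,1)→(B,_,right)
state=B head=0 tape=__[1]212111__   (B,1)→(E,1,right)
state=E head=1 tape=__1[2]12111__   (E,2)→(C,2,right)
state=C head=2 tape=__12[1]2111__   (C,1)→(A,1,right)
state=A head=3 tape=__121[2]111__   (A,2)→(B,2,left)
state=B head=2 tape=__12[1]2111__   (B,1)→(E,1,right)
state=E head=3 tape=__121[2]111__   (E,2)→(C,2,right)
state=C head=4 tape=__1212[1]11__   (C,1)→(A,1,right)
state=A head=5 tape=__12121[1]1__   (A,1)→(E,1,left)
state=E head=4 tape=__1212[1]11__   (E,1)→(B,_,right)
state=B head=5 tape=__1212_[1]1__   (B,1)→(E,1,right)
state=E head=6 tape=__1212_1[1]__   (E,1)→(B,_,right)
state=B head=7 tape=__1212_1_[_]_   (B,_)→(C,_,right)
state=C head=8 tape=__1212_1__[_]   (C,_)→(D,2,left)
state=D head=7 tape=__1212_1_[_]2   (D,_)→(D,2,left)
state=D head=6 tape=__1212_1[_]22   (D,_)→(D,2,left)
state=D head=5 tape=__1212_[1]222   (D,1)→(C,2,right)
state=C head=6 tape=__1212_2[2]22   (C,2)→(B,1,left)
state=B head=5 tape=__1212_[2]122   (B,2)→(H,1,right)
state=H head=6 tape=__1212_1[1]22
The non-blank tape span at halt is 1212_1122.

1212_1122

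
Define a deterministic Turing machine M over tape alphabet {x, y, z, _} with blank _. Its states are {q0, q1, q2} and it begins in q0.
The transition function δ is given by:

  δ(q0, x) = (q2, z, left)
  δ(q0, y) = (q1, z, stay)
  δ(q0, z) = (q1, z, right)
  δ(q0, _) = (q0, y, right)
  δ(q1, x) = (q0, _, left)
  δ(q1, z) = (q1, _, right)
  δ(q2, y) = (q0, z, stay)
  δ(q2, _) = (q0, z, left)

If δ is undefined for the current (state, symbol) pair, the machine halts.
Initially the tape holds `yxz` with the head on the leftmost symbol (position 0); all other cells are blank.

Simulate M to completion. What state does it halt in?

q0 | [y]xz_   read y → write z, move stay, go to q1
q1 | [z]xz_   read z → write _, move right, go to q1
q1 | _[x]z_   read x → write _, move left, go to q0
q0 | [_]_z_   read _ → write y, move right, go to q0
q0 | y[_]z_   read _ → write y, move right, go to q0
q0 | yy[z]_   read z → write z, move right, go to q1
q1 | yyz[_]
No transition is defined for (q1, _); M halts in state q1.

q1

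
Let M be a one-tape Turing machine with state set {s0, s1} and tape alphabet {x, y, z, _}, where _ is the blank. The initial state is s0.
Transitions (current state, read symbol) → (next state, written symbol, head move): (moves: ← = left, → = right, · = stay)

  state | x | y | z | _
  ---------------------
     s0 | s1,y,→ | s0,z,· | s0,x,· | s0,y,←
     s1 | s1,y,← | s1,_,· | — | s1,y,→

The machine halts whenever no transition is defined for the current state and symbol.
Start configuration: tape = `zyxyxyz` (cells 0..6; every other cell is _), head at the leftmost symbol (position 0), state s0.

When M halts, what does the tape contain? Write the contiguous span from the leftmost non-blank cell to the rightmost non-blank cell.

yyyyyyz

state=s0 head=0 tape=[z]yxyxyz   (s0,z)→(s0,x,·)
state=s0 head=0 tape=[x]yxyxyz   (s0,x)→(s1,y,→)
state=s1 head=1 tape=y[y]xyxyz   (s1,y)→(s1,_,·)
state=s1 head=1 tape=y[_]xyxyz   (s1,_)→(s1,y,→)
state=s1 head=2 tape=yy[x]yxyz   (s1,x)→(s1,y,←)
state=s1 head=1 tape=y[y]yyxyz   (s1,y)→(s1,_,·)
state=s1 head=1 tape=y[_]yyxyz   (s1,_)→(s1,y,→)
state=s1 head=2 tape=yy[y]yxyz   (s1,y)→(s1,_,·)
state=s1 head=2 tape=yy[_]yxyz   (s1,_)→(s1,y,→)
state=s1 head=3 tape=yyy[y]xyz   (s1,y)→(s1,_,·)
state=s1 head=3 tape=yyy[_]xyz   (s1,_)→(s1,y,→)
state=s1 head=4 tape=yyyy[x]yz   (s1,x)→(s1,y,←)
state=s1 head=3 tape=yyy[y]yyz   (s1,y)→(s1,_,·)
state=s1 head=3 tape=yyy[_]yyz   (s1,_)→(s1,y,→)
state=s1 head=4 tape=yyyy[y]yz   (s1,y)→(s1,_,·)
state=s1 head=4 tape=yyyy[_]yz   (s1,_)→(s1,y,→)
state=s1 head=5 tape=yyyyy[y]z   (s1,y)→(s1,_,·)
state=s1 head=5 tape=yyyyy[_]z   (s1,_)→(s1,y,→)
state=s1 head=6 tape=yyyyyy[z]
The non-blank tape span at halt is yyyyyyz.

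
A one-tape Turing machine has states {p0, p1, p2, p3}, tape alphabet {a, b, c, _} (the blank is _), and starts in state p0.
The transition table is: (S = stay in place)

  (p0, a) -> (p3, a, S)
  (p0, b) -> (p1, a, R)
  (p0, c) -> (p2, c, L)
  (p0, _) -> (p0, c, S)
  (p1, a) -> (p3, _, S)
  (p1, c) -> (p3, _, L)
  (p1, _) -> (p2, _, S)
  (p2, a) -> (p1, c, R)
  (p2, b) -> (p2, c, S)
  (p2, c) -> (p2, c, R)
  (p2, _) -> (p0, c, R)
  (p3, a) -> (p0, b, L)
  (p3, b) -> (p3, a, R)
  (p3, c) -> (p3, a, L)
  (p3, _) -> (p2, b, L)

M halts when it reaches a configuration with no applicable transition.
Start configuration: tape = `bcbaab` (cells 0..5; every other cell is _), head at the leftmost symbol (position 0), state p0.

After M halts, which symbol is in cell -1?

c

p0 | __[b]cbaab   read b → write a, move R, go to p1
p1 | __a[c]baab   read c → write _, move L, go to p3
p3 | __[a]_baab   read a → write b, move L, go to p0
p0 | _[_]b_baab   read _ → write c, move S, go to p0
p0 | _[c]b_baab   read c → write c, move L, go to p2
p2 | [_]cb_baab   read _ → write c, move R, go to p0
p0 | c[c]b_baab   read c → write c, move L, go to p2
p2 | [c]cb_baab   read c → write c, move R, go to p2
p2 | c[c]b_baab   read c → write c, move R, go to p2
p2 | cc[b]_baab   read b → write c, move S, go to p2
p2 | cc[c]_baab   read c → write c, move R, go to p2
p2 | ccc[_]baab   read _ → write c, move R, go to p0
p0 | cccc[b]aab   read b → write a, move R, go to p1
p1 | cccca[a]ab   read a → write _, move S, go to p3
p3 | cccca[_]ab   read _ → write b, move L, go to p2
p2 | cccc[a]bab   read a → write c, move R, go to p1
p1 | ccccc[b]ab
Cell -1 holds c when M halts.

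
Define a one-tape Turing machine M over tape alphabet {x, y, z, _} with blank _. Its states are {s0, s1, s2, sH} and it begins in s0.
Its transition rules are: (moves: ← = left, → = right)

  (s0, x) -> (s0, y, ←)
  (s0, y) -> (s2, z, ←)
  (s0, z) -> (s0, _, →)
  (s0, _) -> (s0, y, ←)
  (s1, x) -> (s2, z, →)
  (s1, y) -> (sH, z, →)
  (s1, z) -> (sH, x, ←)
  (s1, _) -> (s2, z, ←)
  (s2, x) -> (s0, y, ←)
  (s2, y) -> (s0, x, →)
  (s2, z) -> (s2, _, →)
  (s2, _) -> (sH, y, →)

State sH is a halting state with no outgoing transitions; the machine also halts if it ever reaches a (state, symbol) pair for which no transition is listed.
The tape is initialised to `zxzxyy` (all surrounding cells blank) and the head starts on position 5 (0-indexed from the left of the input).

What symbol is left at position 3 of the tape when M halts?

z

state=s0 head=5 tape=zxzxy[y]_   (s0,y)→(s2,z,←)
state=s2 head=4 tape=zxzx[y]z_   (s2,y)→(s0,x,→)
state=s0 head=5 tape=zxzxx[z]_   (s0,z)→(s0,_,→)
state=s0 head=6 tape=zxzxx_[_]   (s0,_)→(s0,y,←)
state=s0 head=5 tape=zxzxx[_]y   (s0,_)→(s0,y,←)
state=s0 head=4 tape=zxzx[x]yy   (s0,x)→(s0,y,←)
state=s0 head=3 tape=zxz[x]yyy   (s0,x)→(s0,y,←)
state=s0 head=2 tape=zx[z]yyyy   (s0,z)→(s0,_,→)
state=s0 head=3 tape=zx_[y]yyy   (s0,y)→(s2,z,←)
state=s2 head=2 tape=zx[_]zyyy   (s2,_)→(sH,y,→)
state=sH head=3 tape=zxy[z]yyy
Cell 3 holds z when M halts.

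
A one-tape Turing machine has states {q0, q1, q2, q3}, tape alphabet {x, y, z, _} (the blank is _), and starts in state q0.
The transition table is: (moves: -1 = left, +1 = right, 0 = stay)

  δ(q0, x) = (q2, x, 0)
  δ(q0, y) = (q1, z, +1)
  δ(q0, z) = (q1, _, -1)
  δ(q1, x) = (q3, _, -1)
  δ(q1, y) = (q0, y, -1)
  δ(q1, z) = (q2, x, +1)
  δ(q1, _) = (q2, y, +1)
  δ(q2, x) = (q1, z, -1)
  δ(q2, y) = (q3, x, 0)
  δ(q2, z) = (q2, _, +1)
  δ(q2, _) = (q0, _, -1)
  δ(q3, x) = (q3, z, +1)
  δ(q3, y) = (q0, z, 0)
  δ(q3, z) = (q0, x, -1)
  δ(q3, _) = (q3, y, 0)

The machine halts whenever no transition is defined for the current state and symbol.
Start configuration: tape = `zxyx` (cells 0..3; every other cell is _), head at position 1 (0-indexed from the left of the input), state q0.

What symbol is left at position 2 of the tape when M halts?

q0 | z[x]yx_   read x → write x, move 0, go to q2
q2 | z[x]yx_   read x → write z, move -1, go to q1
q1 | [z]zyx_   read z → write x, move +1, go to q2
q2 | x[z]yx_   read z → write _, move +1, go to q2
q2 | x_[y]x_   read y → write x, move 0, go to q3
q3 | x_[x]x_   read x → write z, move +1, go to q3
q3 | x_z[x]_   read x → write z, move +1, go to q3
q3 | x_zz[_]   read _ → write y, move 0, go to q3
q3 | x_zz[y]   read y → write z, move 0, go to q0
q0 | x_zz[z]   read z → write _, move -1, go to q1
q1 | x_z[z]_   read z → write x, move +1, go to q2
q2 | x_zx[_]   read _ → write _, move -1, go to q0
q0 | x_z[x]_   read x → write x, move 0, go to q2
q2 | x_z[x]_   read x → write z, move -1, go to q1
q1 | x_[z]z_   read z → write x, move +1, go to q2
q2 | x_x[z]_   read z → write _, move +1, go to q2
q2 | x_x_[_]   read _ → write _, move -1, go to q0
q0 | x_x[_]_
Cell 2 holds x when M halts.

x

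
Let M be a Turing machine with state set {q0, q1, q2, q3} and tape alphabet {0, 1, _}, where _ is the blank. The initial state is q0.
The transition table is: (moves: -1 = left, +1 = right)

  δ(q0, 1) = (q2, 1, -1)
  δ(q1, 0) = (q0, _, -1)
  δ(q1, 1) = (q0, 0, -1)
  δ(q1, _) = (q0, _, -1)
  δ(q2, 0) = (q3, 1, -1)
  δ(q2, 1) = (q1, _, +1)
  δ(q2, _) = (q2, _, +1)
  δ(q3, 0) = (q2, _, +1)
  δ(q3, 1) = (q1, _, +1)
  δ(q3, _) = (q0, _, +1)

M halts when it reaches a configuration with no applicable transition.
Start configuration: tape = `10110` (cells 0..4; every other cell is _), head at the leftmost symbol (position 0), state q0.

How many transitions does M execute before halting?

state=q0 head=0 tape=_[1]0110   (q0,1)→(q2,1,-1)
state=q2 head=-1 tape=[_]10110   (q2,_)→(q2,_,+1)
state=q2 head=0 tape=_[1]0110   (q2,1)→(q1,_,+1)
state=q1 head=1 tape=__[0]110   (q1,0)→(q0,_,-1)
state=q0 head=0 tape=_[_]_110
M halts after 4 transitions.

4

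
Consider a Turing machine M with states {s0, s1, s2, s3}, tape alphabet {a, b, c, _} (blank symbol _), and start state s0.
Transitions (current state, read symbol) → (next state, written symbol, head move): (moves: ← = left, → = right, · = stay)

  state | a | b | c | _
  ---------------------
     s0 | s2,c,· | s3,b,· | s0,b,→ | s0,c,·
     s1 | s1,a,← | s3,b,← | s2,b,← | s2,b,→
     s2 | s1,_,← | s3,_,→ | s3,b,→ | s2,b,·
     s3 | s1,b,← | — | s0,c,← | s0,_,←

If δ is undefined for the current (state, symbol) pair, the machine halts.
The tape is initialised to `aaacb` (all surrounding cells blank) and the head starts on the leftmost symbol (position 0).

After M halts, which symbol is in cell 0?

s0 | __[a]aacb   read a → write c, move ·, go to s2
s2 | __[c]aacb   read c → write b, move →, go to s3
s3 | __b[a]acb   read a → write b, move ←, go to s1
s1 | __[b]bacb   read b → write b, move ←, go to s3
s3 | _[_]bbacb   read _ → write _, move ←, go to s0
s0 | [_]_bbacb   read _ → write c, move ·, go to s0
s0 | [c]_bbacb   read c → write b, move →, go to s0
s0 | b[_]bbacb   read _ → write c, move ·, go to s0
s0 | b[c]bbacb   read c → write b, move →, go to s0
s0 | bb[b]bacb   read b → write b, move ·, go to s3
s3 | bb[b]bacb
Cell 0 holds b when M halts.

b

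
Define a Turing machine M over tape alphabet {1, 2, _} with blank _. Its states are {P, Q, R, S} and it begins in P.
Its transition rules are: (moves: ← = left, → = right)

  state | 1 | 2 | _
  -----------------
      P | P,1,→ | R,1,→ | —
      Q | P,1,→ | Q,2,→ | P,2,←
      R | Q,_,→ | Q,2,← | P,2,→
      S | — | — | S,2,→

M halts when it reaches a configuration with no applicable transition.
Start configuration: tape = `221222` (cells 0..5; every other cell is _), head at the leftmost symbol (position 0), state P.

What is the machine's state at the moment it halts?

P | [2]21222___   read 2 → write 1, move →, go to R
R | 1[2]1222___   read 2 → write 2, move ←, go to Q
Q | [1]21222___   read 1 → write 1, move →, go to P
P | 1[2]1222___   read 2 → write 1, move →, go to R
R | 11[1]222___   read 1 → write _, move →, go to Q
Q | 11_[2]22___   read 2 → write 2, move →, go to Q
Q | 11_2[2]2___   read 2 → write 2, move →, go to Q
Q | 11_22[2]___   read 2 → write 2, move →, go to Q
Q | 11_222[_]__   read _ → write 2, move ←, go to P
P | 11_22[2]2__   read 2 → write 1, move →, go to R
R | 11_221[2]__   read 2 → write 2, move ←, go to Q
Q | 11_22[1]2__   read 1 → write 1, move →, go to P
P | 11_221[2]__   read 2 → write 1, move →, go to R
R | 11_2211[_]_   read _ → write 2, move →, go to P
P | 11_22112[_]
No transition is defined for (P, _); M halts in state P.

P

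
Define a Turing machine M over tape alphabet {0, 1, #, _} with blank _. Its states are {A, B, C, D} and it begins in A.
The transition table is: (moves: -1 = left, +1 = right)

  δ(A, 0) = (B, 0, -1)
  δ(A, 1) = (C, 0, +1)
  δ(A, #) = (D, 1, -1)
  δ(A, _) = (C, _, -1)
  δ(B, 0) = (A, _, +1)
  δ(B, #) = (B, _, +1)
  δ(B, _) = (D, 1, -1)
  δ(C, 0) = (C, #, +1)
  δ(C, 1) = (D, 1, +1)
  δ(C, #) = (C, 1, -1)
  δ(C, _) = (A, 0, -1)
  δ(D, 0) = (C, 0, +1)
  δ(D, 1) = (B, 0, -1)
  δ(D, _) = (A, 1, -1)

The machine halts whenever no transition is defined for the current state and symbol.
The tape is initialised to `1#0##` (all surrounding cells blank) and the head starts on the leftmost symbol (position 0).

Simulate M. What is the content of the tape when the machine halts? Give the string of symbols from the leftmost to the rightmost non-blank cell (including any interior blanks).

#1#1#

A | [1]#0##   read 1 → write 0, move +1, go to C
C | 0[#]0##   read # → write 1, move -1, go to C
C | [0]10##   read 0 → write #, move +1, go to C
C | #[1]0##   read 1 → write 1, move +1, go to D
D | #1[0]##   read 0 → write 0, move +1, go to C
C | #10[#]#   read # → write 1, move -1, go to C
C | #1[0]1#   read 0 → write #, move +1, go to C
C | #1#[1]#   read 1 → write 1, move +1, go to D
D | #1#1[#]
The non-blank tape span at halt is #1#1#.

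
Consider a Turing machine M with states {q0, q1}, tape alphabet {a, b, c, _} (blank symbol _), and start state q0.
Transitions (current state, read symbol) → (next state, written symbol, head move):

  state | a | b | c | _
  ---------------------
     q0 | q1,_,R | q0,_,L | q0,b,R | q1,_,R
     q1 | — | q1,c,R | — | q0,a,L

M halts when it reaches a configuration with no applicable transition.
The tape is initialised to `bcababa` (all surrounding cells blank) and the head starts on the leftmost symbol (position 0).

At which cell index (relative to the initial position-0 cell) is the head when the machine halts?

0

state=q0 head=0 tape=_[b]cababa   (q0,b)→(q0,_,L)
state=q0 head=-1 tape=[_]_cababa   (q0,_)→(q1,_,R)
state=q1 head=0 tape=_[_]cababa   (q1,_)→(q0,a,L)
state=q0 head=-1 tape=[_]acababa   (q0,_)→(q1,_,R)
state=q1 head=0 tape=_[a]cababa
At halt the head is at cell 0.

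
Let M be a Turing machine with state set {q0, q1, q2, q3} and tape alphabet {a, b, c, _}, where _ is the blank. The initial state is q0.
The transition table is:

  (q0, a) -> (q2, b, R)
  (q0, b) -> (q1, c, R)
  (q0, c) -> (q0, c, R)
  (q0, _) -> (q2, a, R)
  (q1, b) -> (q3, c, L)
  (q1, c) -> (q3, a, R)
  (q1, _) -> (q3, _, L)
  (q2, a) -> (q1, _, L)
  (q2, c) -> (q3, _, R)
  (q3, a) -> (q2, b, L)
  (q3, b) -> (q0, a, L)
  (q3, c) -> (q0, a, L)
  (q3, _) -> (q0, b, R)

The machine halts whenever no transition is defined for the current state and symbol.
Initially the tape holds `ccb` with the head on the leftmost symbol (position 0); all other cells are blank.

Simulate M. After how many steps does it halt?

q0 | [c]cb_   read c → write c, move R, go to q0
q0 | c[c]b_   read c → write c, move R, go to q0
q0 | cc[b]_   read b → write c, move R, go to q1
q1 | ccc[_]   read _ → write _, move L, go to q3
q3 | cc[c]_   read c → write a, move L, go to q0
q0 | c[c]a_   read c → write c, move R, go to q0
q0 | cc[a]_   read a → write b, move R, go to q2
q2 | ccb[_]
M halts after 7 transitions.

7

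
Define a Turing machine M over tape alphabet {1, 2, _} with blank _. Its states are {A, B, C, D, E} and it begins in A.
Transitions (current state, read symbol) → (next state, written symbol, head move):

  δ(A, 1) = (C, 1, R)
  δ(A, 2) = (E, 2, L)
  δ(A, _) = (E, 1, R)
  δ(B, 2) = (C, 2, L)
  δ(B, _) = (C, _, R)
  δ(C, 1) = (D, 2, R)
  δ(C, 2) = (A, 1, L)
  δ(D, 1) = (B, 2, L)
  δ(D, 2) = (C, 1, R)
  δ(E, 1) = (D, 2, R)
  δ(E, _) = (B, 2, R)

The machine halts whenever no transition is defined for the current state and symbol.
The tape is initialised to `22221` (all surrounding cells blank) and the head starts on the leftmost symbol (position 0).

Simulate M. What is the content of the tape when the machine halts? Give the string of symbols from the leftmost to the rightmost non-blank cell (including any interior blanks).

A | __[2]2221_   read 2 → write 2, move L, go to E
E | _[_]22221_   read _ → write 2, move R, go to B
B | _2[2]2221_   read 2 → write 2, move L, go to C
C | _[2]22221_   read 2 → write 1, move L, go to A
A | [_]122221_   read _ → write 1, move R, go to E
E | 1[1]22221_   read 1 → write 2, move R, go to D
D | 12[2]2221_   read 2 → write 1, move R, go to C
C | 121[2]221_   read 2 → write 1, move L, go to A
A | 12[1]1221_   read 1 → write 1, move R, go to C
C | 121[1]221_   read 1 → write 2, move R, go to D
D | 1212[2]21_   read 2 → write 1, move R, go to C
C | 12121[2]1_   read 2 → write 1, move L, go to A
A | 1212[1]11_   read 1 → write 1, move R, go to C
C | 12121[1]1_   read 1 → write 2, move R, go to D
D | 121212[1]_   read 1 → write 2, move L, go to B
B | 12121[2]2_   read 2 → write 2, move L, go to C
C | 1212[1]22_   read 1 → write 2, move R, go to D
D | 12122[2]2_   read 2 → write 1, move R, go to C
C | 121221[2]_   read 2 → write 1, move L, go to A
A | 12122[1]1_   read 1 → write 1, move R, go to C
C | 121221[1]_   read 1 → write 2, move R, go to D
D | 1212212[_]
The non-blank tape span at halt is 1212212.

1212212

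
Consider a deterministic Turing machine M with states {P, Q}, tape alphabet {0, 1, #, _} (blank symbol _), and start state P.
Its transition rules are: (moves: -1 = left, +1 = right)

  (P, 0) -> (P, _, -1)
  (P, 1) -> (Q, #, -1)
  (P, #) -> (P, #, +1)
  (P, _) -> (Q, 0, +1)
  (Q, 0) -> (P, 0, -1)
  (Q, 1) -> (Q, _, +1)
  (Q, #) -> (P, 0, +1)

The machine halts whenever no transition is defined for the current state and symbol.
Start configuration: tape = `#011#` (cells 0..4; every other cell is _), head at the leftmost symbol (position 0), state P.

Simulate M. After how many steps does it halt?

8

state=P head=0 tape=[#]011#__   (P,#)→(P,#,+1)
state=P head=1 tape=#[0]11#__   (P,0)→(P,_,-1)
state=P head=0 tape=[#]_11#__   (P,#)→(P,#,+1)
state=P head=1 tape=#[_]11#__   (P,_)→(Q,0,+1)
state=Q head=2 tape=#0[1]1#__   (Q,1)→(Q,_,+1)
state=Q head=3 tape=#0_[1]#__   (Q,1)→(Q,_,+1)
state=Q head=4 tape=#0__[#]__   (Q,#)→(P,0,+1)
state=P head=5 tape=#0__0[_]_   (P,_)→(Q,0,+1)
state=Q head=6 tape=#0__00[_]
M halts after 8 transitions.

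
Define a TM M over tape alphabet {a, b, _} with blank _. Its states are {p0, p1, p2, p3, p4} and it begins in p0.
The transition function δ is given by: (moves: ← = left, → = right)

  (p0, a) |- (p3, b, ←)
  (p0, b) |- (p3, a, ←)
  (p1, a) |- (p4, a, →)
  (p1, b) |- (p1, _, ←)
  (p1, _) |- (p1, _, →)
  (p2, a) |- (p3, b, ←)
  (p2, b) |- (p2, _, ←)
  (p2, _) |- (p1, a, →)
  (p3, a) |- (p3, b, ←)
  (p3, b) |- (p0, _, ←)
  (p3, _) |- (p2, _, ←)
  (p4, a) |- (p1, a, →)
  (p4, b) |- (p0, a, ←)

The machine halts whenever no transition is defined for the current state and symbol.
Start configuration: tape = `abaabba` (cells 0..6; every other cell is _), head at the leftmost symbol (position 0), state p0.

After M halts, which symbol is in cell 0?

state=p0 head=0 tape=__[a]baabba   (p0,a)→(p3,b,←)
state=p3 head=-1 tape=_[_]bbaabba   (p3,_)→(p2,_,←)
state=p2 head=-2 tape=[_]_bbaabba   (p2,_)→(p1,a,→)
state=p1 head=-1 tape=a[_]bbaabba   (p1,_)→(p1,_,→)
state=p1 head=0 tape=a_[b]baabba   (p1,b)→(p1,_,←)
state=p1 head=-1 tape=a[_]_baabba   (p1,_)→(p1,_,→)
state=p1 head=0 tape=a_[_]baabba   (p1,_)→(p1,_,→)
state=p1 head=1 tape=a__[b]aabba   (p1,b)→(p1,_,←)
state=p1 head=0 tape=a_[_]_aabba   (p1,_)→(p1,_,→)
state=p1 head=1 tape=a__[_]aabba   (p1,_)→(p1,_,→)
state=p1 head=2 tape=a___[a]abba   (p1,a)→(p4,a,→)
state=p4 head=3 tape=a___a[a]bba   (p4,a)→(p1,a,→)
state=p1 head=4 tape=a___aa[b]ba   (p1,b)→(p1,_,←)
state=p1 head=3 tape=a___a[a]_ba   (p1,a)→(p4,a,→)
state=p4 head=4 tape=a___aa[_]ba
Cell 0 holds _ when M halts.

_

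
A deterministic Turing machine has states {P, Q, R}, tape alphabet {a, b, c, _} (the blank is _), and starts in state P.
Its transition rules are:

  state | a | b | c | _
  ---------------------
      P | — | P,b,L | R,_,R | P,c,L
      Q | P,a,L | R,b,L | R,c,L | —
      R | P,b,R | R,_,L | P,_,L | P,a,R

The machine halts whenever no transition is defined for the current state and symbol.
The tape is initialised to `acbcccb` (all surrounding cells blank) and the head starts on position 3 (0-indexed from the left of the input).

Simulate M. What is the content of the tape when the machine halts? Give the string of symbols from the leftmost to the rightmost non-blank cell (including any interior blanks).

state=P head=3 tape=acb[c]ccb   (P,c)→(R,_,R)
state=R head=4 tape=acb_[c]cb   (R,c)→(P,_,L)
state=P head=3 tape=acb[_]_cb   (P,_)→(P,c,L)
state=P head=2 tape=ac[b]c_cb   (P,b)→(P,b,L)
state=P head=1 tape=a[c]bc_cb   (P,c)→(R,_,R)
state=R head=2 tape=a_[b]c_cb   (R,b)→(R,_,L)
state=R head=1 tape=a[_]_c_cb   (R,_)→(P,a,R)
state=P head=2 tape=aa[_]c_cb   (P,_)→(P,c,L)
state=P head=1 tape=a[a]cc_cb
The non-blank tape span at halt is aacc_cb.

aacc_cb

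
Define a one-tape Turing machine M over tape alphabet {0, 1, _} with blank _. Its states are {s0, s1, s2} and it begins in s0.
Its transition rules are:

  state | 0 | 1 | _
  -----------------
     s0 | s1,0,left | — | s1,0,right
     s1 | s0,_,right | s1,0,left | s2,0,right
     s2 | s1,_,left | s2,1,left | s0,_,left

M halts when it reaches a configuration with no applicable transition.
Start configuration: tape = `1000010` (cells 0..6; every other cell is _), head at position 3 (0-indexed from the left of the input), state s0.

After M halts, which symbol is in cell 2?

s0 | 100[0]010   read 0 → write 0, move left, go to s1
s1 | 10[0]0010   read 0 → write _, move right, go to s0
s0 | 10_[0]010   read 0 → write 0, move left, go to s1
s1 | 10[_]0010   read _ → write 0, move right, go to s2
s2 | 100[0]010   read 0 → write _, move left, go to s1
s1 | 10[0]_010   read 0 → write _, move right, go to s0
s0 | 10_[_]010   read _ → write 0, move right, go to s1
s1 | 10_0[0]10   read 0 → write _, move right, go to s0
s0 | 10_0_[1]0
Cell 2 holds _ when M halts.

_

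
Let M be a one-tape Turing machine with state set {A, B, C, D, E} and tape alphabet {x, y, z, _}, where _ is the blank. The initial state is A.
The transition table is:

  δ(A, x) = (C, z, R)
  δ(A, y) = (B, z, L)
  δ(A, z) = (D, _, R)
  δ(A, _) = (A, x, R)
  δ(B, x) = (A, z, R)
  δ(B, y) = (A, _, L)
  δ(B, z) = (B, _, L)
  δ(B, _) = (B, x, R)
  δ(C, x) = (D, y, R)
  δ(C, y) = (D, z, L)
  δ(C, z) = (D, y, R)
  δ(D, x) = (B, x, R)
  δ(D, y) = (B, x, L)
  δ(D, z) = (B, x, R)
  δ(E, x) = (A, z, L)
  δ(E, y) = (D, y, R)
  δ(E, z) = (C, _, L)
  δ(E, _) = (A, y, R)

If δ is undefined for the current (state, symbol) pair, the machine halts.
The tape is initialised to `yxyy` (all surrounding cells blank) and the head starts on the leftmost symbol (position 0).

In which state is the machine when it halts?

state=A head=0 tape=_[y]xyy_   (A,y)→(B,z,L)
state=B head=-1 tape=[_]zxyy_   (B,_)→(B,x,R)
state=B head=0 tape=x[z]xyy_   (B,z)→(B,_,L)
state=B head=-1 tape=[x]_xyy_   (B,x)→(A,z,R)
state=A head=0 tape=z[_]xyy_   (A,_)→(A,x,R)
state=A head=1 tape=zx[x]yy_   (A,x)→(C,z,R)
state=C head=2 tape=zxz[y]y_   (C,y)→(D,z,L)
state=D head=1 tape=zx[z]zy_   (D,z)→(B,x,R)
state=B head=2 tape=zxx[z]y_   (B,z)→(B,_,L)
state=B head=1 tape=zx[x]_y_   (B,x)→(A,z,R)
state=A head=2 tape=zxz[_]y_   (A,_)→(A,x,R)
state=A head=3 tape=zxzx[y]_   (A,y)→(B,z,L)
state=B head=2 tape=zxz[x]z_   (B,x)→(A,z,R)
state=A head=3 tape=zxzz[z]_   (A,z)→(D,_,R)
state=D head=4 tape=zxzz_[_]
No transition is defined for (D, _); M halts in state D.

D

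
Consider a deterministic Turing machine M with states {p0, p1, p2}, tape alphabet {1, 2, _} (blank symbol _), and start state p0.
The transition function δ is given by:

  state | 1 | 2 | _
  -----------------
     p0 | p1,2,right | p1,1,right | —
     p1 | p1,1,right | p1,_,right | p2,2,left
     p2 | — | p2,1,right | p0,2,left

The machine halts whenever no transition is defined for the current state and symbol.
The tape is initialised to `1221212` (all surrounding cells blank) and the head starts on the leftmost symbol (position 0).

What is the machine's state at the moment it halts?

p0

state=p0 head=0 tape=[1]221212__   (p0,1)→(p1,2,right)
state=p1 head=1 tape=2[2]21212__   (p1,2)→(p1,_,right)
state=p1 head=2 tape=2_[2]1212__   (p1,2)→(p1,_,right)
state=p1 head=3 tape=2__[1]212__   (p1,1)→(p1,1,right)
state=p1 head=4 tape=2__1[2]12__   (p1,2)→(p1,_,right)
state=p1 head=5 tape=2__1_[1]2__   (p1,1)→(p1,1,right)
state=p1 head=6 tape=2__1_1[2]__   (p1,2)→(p1,_,right)
state=p1 head=7 tape=2__1_1_[_]_   (p1,_)→(p2,2,left)
state=p2 head=6 tape=2__1_1[_]2_   (p2,_)→(p0,2,left)
state=p0 head=5 tape=2__1_[1]22_   (p0,1)→(p1,2,right)
state=p1 head=6 tape=2__1_2[2]2_   (p1,2)→(p1,_,right)
state=p1 head=7 tape=2__1_2_[2]_   (p1,2)→(p1,_,right)
state=p1 head=8 tape=2__1_2__[_]   (p1,_)→(p2,2,left)
state=p2 head=7 tape=2__1_2_[_]2   (p2,_)→(p0,2,left)
state=p0 head=6 tape=2__1_2[_]22
No transition is defined for (p0, _); M halts in state p0.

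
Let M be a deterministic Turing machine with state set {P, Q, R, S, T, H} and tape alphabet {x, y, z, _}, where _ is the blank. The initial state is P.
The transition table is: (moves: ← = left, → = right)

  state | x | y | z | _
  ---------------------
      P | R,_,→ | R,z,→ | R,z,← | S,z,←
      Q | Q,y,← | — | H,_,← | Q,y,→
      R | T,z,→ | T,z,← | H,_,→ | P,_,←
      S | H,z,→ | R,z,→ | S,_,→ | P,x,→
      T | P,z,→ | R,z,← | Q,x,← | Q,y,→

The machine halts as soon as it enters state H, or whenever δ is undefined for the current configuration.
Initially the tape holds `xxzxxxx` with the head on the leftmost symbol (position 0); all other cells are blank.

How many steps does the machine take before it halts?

state=P head=0 tape=[x]xzxxxx   (P,x)→(R,_,→)
state=R head=1 tape=_[x]zxxxx   (R,x)→(T,z,→)
state=T head=2 tape=_z[z]xxxx   (T,z)→(Q,x,←)
state=Q head=1 tape=_[z]xxxxx   (Q,z)→(H,_,←)
state=H head=0 tape=[_]_xxxxx
M halts after 4 transitions.

4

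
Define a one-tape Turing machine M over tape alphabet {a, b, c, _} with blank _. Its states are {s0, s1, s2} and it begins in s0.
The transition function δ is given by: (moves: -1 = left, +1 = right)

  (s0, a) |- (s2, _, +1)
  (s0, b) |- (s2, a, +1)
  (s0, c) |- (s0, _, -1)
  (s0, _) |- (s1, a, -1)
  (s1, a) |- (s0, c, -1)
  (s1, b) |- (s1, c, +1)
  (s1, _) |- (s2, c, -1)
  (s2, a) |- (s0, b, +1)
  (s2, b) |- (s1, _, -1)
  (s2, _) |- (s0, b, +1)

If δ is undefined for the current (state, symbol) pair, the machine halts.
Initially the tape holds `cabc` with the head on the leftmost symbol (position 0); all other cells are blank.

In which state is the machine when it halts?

s2

s0 | ______[c]abc   read c → write _, move -1, go to s0
s0 | _____[_]_abc   read _ → write a, move -1, go to s1
s1 | ____[_]a_abc   read _ → write c, move -1, go to s2
s2 | ___[_]ca_abc   read _ → write b, move +1, go to s0
s0 | ___b[c]a_abc   read c → write _, move -1, go to s0
s0 | ___[b]_a_abc   read b → write a, move +1, go to s2
s2 | ___a[_]a_abc   read _ → write b, move +1, go to s0
s0 | ___ab[a]_abc   read a → write _, move +1, go to s2
s2 | ___ab_[_]abc   read _ → write b, move +1, go to s0
s0 | ___ab_b[a]bc   read a → write _, move +1, go to s2
s2 | ___ab_b_[b]c   read b → write _, move -1, go to s1
s1 | ___ab_b[_]_c   read _ → write c, move -1, go to s2
s2 | ___ab_[b]c_c   read b → write _, move -1, go to s1
s1 | ___ab[_]_c_c   read _ → write c, move -1, go to s2
s2 | ___a[b]c_c_c   read b → write _, move -1, go to s1
s1 | ___[a]_c_c_c   read a → write c, move -1, go to s0
s0 | __[_]c_c_c_c   read _ → write a, move -1, go to s1
s1 | _[_]ac_c_c_c   read _ → write c, move -1, go to s2
s2 | [_]cac_c_c_c   read _ → write b, move +1, go to s0
s0 | b[c]ac_c_c_c   read c → write _, move -1, go to s0
s0 | [b]_ac_c_c_c   read b → write a, move +1, go to s2
s2 | a[_]ac_c_c_c   read _ → write b, move +1, go to s0
s0 | ab[a]c_c_c_c   read a → write _, move +1, go to s2
s2 | ab_[c]_c_c_c
No transition is defined for (s2, c); M halts in state s2.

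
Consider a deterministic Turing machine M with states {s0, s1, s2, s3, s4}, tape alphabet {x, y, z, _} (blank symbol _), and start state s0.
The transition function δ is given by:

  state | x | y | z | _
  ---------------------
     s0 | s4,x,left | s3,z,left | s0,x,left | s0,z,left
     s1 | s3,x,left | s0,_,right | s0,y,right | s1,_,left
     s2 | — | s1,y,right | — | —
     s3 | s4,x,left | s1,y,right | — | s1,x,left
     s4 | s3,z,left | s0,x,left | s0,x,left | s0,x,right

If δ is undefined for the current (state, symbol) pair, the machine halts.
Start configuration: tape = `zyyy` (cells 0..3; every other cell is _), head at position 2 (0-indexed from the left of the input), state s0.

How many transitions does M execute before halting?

22

state=s0 head=2 tape=zy[y]y_   (s0,y)→(s3,z,left)
state=s3 head=1 tape=z[y]zy_   (s3,y)→(s1,y,right)
state=s1 head=2 tape=zy[z]y_   (s1,z)→(s0,y,right)
state=s0 head=3 tape=zyy[y]_   (s0,y)→(s3,z,left)
state=s3 head=2 tape=zy[y]z_   (s3,y)→(s1,y,right)
state=s1 head=3 tape=zyy[z]_   (s1,z)→(s0,y,right)
state=s0 head=4 tape=zyyy[_]   (s0,_)→(s0,z,left)
state=s0 head=3 tape=zyy[y]z   (s0,y)→(s3,z,left)
state=s3 head=2 tape=zy[y]zz   (s3,y)→(s1,y,right)
state=s1 head=3 tape=zyy[z]z   (s1,z)→(s0,y,right)
state=s0 head=4 tape=zyyy[z]   (s0,z)→(s0,x,left)
state=s0 head=3 tape=zyy[y]x   (s0,y)→(s3,z,left)
state=s3 head=2 tape=zy[y]zx   (s3,y)→(s1,y,right)
state=s1 head=3 tape=zyy[z]x   (s1,z)→(s0,y,right)
state=s0 head=4 tape=zyyy[x]   (s0,x)→(s4,x,left)
state=s4 head=3 tape=zyy[y]x   (s4,y)→(s0,x,left)
state=s0 head=2 tape=zy[y]xx   (s0,y)→(s3,z,left)
state=s3 head=1 tape=z[y]zxx   (s3,y)→(s1,y,right)
state=s1 head=2 tape=zy[z]xx   (s1,z)→(s0,y,right)
state=s0 head=3 tape=zyy[x]x   (s0,x)→(s4,x,left)
state=s4 head=2 tape=zy[y]xx   (s4,y)→(s0,x,left)
state=s0 head=1 tape=z[y]xxx   (s0,y)→(s3,z,left)
state=s3 head=0 tape=[z]zxxx
M halts after 22 transitions.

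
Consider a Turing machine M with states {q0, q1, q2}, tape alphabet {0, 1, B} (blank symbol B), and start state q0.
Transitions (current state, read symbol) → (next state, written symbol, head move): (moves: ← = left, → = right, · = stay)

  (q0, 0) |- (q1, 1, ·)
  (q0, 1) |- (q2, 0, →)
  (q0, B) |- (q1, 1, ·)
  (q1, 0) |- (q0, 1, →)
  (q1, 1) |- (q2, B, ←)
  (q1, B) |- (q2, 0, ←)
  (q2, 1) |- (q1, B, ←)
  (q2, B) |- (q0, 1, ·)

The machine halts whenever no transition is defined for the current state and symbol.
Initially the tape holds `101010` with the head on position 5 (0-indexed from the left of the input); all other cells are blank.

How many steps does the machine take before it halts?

8

state=q0 head=5 tape=10101[0]   (q0,0)→(q1,1,·)
state=q1 head=5 tape=10101[1]   (q1,1)→(q2,B,←)
state=q2 head=4 tape=1010[1]B   (q2,1)→(q1,B,←)
state=q1 head=3 tape=101[0]BB   (q1,0)→(q0,1,→)
state=q0 head=4 tape=1011[B]B   (q0,B)→(q1,1,·)
state=q1 head=4 tape=1011[1]B   (q1,1)→(q2,B,←)
state=q2 head=3 tape=101[1]BB   (q2,1)→(q1,B,←)
state=q1 head=2 tape=10[1]BBB   (q1,1)→(q2,B,←)
state=q2 head=1 tape=1[0]BBBB
M halts after 8 transitions.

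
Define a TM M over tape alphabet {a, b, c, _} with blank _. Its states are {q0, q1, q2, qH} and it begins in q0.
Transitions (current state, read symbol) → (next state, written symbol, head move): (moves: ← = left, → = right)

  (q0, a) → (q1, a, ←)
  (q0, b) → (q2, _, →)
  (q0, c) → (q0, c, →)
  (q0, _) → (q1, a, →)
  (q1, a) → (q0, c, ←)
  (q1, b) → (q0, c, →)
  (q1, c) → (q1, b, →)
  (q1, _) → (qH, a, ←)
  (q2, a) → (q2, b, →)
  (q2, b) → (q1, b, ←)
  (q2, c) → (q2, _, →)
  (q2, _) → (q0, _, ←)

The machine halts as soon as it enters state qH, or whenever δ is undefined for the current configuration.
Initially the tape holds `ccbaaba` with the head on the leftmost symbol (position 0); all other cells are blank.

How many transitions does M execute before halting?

state=q0 head=0 tape=[c]cbaaba_   (q0,c)→(q0,c,→)
state=q0 head=1 tape=c[c]baaba_   (q0,c)→(q0,c,→)
state=q0 head=2 tape=cc[b]aaba_   (q0,b)→(q2,_,→)
state=q2 head=3 tape=cc_[a]aba_   (q2,a)→(q2,b,→)
state=q2 head=4 tape=cc_b[a]ba_   (q2,a)→(q2,b,→)
state=q2 head=5 tape=cc_bb[b]a_   (q2,b)→(q1,b,←)
state=q1 head=4 tape=cc_b[b]ba_   (q1,b)→(q0,c,→)
state=q0 head=5 tape=cc_bc[b]a_   (q0,b)→(q2,_,→)
state=q2 head=6 tape=cc_bc_[a]_   (q2,a)→(q2,b,→)
state=q2 head=7 tape=cc_bc_b[_]   (q2,_)→(q0,_,←)
state=q0 head=6 tape=cc_bc_[b]_   (q0,b)→(q2,_,→)
state=q2 head=7 tape=cc_bc__[_]   (q2,_)→(q0,_,←)
state=q0 head=6 tape=cc_bc_[_]_   (q0,_)→(q1,a,→)
state=q1 head=7 tape=cc_bc_a[_]   (q1,_)→(qH,a,←)
state=qH head=6 tape=cc_bc_[a]a
M halts after 14 transitions.

14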